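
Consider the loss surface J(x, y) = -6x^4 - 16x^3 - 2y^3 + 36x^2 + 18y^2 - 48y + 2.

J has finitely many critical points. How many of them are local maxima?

2

J separates as a function of x plus a function of y, so ∇J=0 decouples.
∂J/∂x = -24x(x - 1)(x + 3) = 0 at x ∈ {-3, 0, 1}; ∂J/∂y = -6(y - 4)(y - 2) = 0 at y ∈ {2, 4}.
The Hessian is diagonal: diag(J_xx, J_yy). Second derivatives: J_xx(-3)=-288, J_xx(0)=72, J_xx(1)=-96; J_yy(2)=12, J_yy(4)=-12.
Local maxima occur where both diagonal entries negative: (-3, 4), (1, 4). Count: 2.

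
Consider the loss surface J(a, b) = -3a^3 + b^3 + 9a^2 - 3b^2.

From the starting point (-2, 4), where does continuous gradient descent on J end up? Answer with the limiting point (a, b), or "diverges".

(0, 2)

J is separable, so gradient descent decouples: a follows -∂J/∂a, b follows -∂J/∂b.
∂J/∂a = -9a(a - 2); at a=-2 this is -72, so a increases.
∂J/∂b = 3b(b - 2); at b=4 this is 24, so b decreases.
a converges to its nearest critical value 0 (a local min of the a-part); b converges to 2. The iterate converges to (0, 2).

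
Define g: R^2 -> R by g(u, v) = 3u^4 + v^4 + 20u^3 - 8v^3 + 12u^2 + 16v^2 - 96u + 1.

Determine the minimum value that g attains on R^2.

g(u,v) separates as P(u) + Q(v) + 1, so its minimum is min P + min Q + 1.
P'(u) = 12(u - 1)(u + 2)(u + 4) vanishes at u ∈ {-4, -2, 1}; Q'(v) = 4v(v - 4)(v - 2) vanishes at v ∈ {0, 2, 4}.
Local minima of P (where P''>0): P(-4)=64, P(1)=-61. Local minima of Q: Q(0)=0, Q(4)=0.
So the global minimum of g is P(1) + Q(0) + 1 = -61 + 0 + 1 = -60, attained at (1, 0).

-60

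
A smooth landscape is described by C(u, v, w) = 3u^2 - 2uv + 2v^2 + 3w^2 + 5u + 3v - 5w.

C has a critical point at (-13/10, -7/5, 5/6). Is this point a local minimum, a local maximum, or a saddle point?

The Hessian is constant: H = [[6, -2, 0], [-2, 4, 0], [0, 0, 6]].
Leading principal minors: Δ₁ = 6, Δ₂ = 20, Δ₃ = 120.
All leading minors are positive, so H is positive definite: a local minimum.

local minimum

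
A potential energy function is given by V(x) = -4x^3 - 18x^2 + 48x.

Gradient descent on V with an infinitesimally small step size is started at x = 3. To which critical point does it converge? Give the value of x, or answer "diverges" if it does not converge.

V'(x) = -12(x - 1)(x + 4), so V'(3) = -168.
Gradient descent moves in the -V' direction, i.e. x is increasing.
There is no critical point above x=3, and V' keeps the same sign, so the iterate runs off to +∞.

diverges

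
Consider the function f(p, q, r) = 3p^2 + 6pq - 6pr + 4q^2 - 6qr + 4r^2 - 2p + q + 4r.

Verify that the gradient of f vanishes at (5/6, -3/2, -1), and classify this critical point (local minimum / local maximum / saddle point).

local minimum

∇f = (6p + 6q - 6r - 2, 6p + 8q - 6r + 1, -6p - 6q + 8r + 4); substituting (5/6, -3/2, -1) gives ∇f = (0, 0, 0), so (5/6, -3/2, -1) is indeed a critical point.
The Hessian is constant: H = [[6, 6, -6], [6, 8, -6], [-6, -6, 8]].
Leading principal minors: Δ₁ = 6, Δ₂ = 12, Δ₃ = 24.
All leading minors are positive, so H is positive definite: a local minimum.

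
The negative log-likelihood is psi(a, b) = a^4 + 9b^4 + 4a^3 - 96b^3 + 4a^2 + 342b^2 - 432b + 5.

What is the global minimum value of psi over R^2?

-172

psi(a,b) separates as P(a) + Q(b) + 5, so its minimum is min P + min Q + 5.
P'(a) = 4a(a + 1)(a + 2) vanishes at a ∈ {-2, -1, 0}; Q'(b) = 36(b - 4)(b - 3)(b - 1) vanishes at b ∈ {1, 3, 4}.
Local minima of P (where P''>0): P(-2)=0, P(0)=0. Local minima of Q: Q(1)=-177, Q(4)=-96.
So the global minimum of psi is P(-2) + Q(1) + 5 = 0 − 177 + 5 = -172, attained at (-2, 1).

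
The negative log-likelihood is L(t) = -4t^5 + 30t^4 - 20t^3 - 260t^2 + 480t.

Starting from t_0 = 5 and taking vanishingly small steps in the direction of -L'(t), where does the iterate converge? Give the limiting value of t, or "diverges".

L'(t) = -20(t - 4)(t - 3)(t - 1)(t + 2), so L'(5) = -1120.
Gradient descent moves in the -L' direction, i.e. t is increasing.
There is no critical point above t=5, and L' keeps the same sign, so the iterate runs off to +∞.

diverges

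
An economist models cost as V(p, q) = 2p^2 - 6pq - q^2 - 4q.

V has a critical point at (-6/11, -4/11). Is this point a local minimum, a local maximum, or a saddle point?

saddle point

The Hessian of V is constant: H = [[4, -6], [-6, -2]].
det(H) = 4·(-2) − (-6)² = -44.
Since det(H) < 0, H is indefinite and the critical point is a saddle point.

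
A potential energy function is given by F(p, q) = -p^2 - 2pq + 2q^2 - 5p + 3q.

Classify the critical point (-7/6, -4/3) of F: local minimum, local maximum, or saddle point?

saddle point

The Hessian of F is constant: H = [[-2, -2], [-2, 4]].
det(H) = (-2)·4 − (-2)² = -12.
Since det(H) < 0, H is indefinite and the critical point is a saddle point.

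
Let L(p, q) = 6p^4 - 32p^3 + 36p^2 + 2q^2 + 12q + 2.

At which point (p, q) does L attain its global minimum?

L(p,q) separates as A(p) + B(q) + 2, so its minimum is min A + min B + 2.
A'(p) = 24p(p - 3)(p - 1) vanishes at p ∈ {0, 1, 3}; B'(q) = 4q + 12 vanishes at q ∈ {-3}.
Local minima of A (where A''>0): A(0)=0, A(3)=-54. Local minima of B: B(-3)=-18.
So the global minimum of L is A(3) + B(-3) + 2 = -54 − 18 + 2 = -70, attained at (3, -3).

(3, -3)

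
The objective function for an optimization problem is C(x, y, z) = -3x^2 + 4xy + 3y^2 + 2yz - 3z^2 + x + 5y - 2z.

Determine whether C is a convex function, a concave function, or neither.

neither

C is quadratic, so its Hessian is the constant matrix H = [[-6, 4, 0], [4, 6, 2], [0, 2, -6]].
Leading principal minors: -6, -52, 336.
Neither pattern holds ⇒ H is indefinite ⇒ neither convex nor concave.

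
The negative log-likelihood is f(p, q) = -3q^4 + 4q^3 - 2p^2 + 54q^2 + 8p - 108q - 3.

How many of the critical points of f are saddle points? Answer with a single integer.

1

f separates as a function of p plus a function of q, so ∇f=0 decouples.
∂f/∂p = -4(p - 2) = 0 at p ∈ {2}; ∂f/∂q = -12(q - 3)(q - 1)(q + 3) = 0 at q ∈ {-3, 1, 3}.
The Hessian is diagonal: diag(f_pp, f_qq). Second derivatives: f_pp(2)=-4; f_qq(-3)=-288, f_qq(1)=96, f_qq(3)=-144.
Saddle points occur where the two diagonal entries have opposite signs: (2, 1). Count: 1.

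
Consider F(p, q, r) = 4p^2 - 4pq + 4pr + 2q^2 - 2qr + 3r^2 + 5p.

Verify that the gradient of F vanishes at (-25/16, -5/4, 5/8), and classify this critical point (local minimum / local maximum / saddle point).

local minimum

∇F = (8p - 4q + 4r + 5, -4p + 4q - 2r, 4p - 2q + 6r); substituting (-25/16, -5/4, 5/8) gives ∇F = (0, 0, 0), so (-25/16, -5/4, 5/8) is indeed a critical point.
The Hessian is constant: H = [[8, -4, 4], [-4, 4, -2], [4, -2, 6]].
Leading principal minors: Δ₁ = 8, Δ₂ = 16, Δ₃ = 64.
All leading minors are positive, so H is positive definite: a local minimum.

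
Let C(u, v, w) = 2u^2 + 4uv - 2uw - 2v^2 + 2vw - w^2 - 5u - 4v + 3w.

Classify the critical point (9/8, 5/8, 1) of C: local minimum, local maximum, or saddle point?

saddle point

The Hessian is constant: H = [[4, 4, -2], [4, -4, 2], [-2, 2, -2]].
Leading principal minors: Δ₁ = 4, Δ₂ = -32, Δ₃ = 32.
The minors fit neither the all-positive nor the alternating-sign pattern, so H is indefinite: a saddle point.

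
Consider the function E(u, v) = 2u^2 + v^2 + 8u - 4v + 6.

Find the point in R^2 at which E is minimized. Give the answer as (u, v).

(-2, 2)

E(u,v) separates as P(u) + Q(v) + 6, so its minimum is min P + min Q + 6.
P'(u) = 4u + 8 vanishes at u ∈ {-2}; Q'(v) = 2v - 4 vanishes at v ∈ {2}.
Local minima of P (where P''>0): P(-2)=-8. Local minima of Q: Q(2)=-4.
So the global minimum of E is P(-2) + Q(2) + 6 = -8 − 4 + 6 = -6, attained at (-2, 2).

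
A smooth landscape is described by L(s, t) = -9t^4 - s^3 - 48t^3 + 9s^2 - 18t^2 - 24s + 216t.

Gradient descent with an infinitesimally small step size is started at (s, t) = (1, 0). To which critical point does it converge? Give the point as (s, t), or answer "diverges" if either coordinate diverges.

L is separable, so gradient descent decouples: s follows -∂L/∂s, t follows -∂L/∂t.
∂L/∂s = -3(s - 4)(s - 2); at s=1 this is -9, so s increases.
∂L/∂t = -36(t - 1)(t + 2)(t + 3); at t=0 this is 216, so t decreases.
s converges to its nearest critical value 2 (a local min of the s-part); t converges to -2. The iterate converges to (2, -2).

(2, -2)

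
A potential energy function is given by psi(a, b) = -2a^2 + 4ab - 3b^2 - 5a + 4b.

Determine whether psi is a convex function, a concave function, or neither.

psi is quadratic, so its Hessian is the constant matrix H = [[-4, 4], [4, -6]].
det(H) = 8, tr(H) = -10.
det(H) > 0 and tr(H) < 0, so H is negative definite everywhere: concave.

concave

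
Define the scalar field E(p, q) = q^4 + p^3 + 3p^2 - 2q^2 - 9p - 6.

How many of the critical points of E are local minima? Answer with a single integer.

E separates as a function of p plus a function of q, so ∇E=0 decouples.
∂E/∂p = 3(p - 1)(p + 3) = 0 at p ∈ {-3, 1}; ∂E/∂q = 4q(q - 1)(q + 1) = 0 at q ∈ {-1, 0, 1}.
The Hessian is diagonal: diag(E_pp, E_qq). Second derivatives: E_pp(-3)=-12, E_pp(1)=12; E_qq(-1)=8, E_qq(0)=-4, E_qq(1)=8.
Local minima occur where both diagonal entries positive: (1, -1), (1, 1). Count: 2.

2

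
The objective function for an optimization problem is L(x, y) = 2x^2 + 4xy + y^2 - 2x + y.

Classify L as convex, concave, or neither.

L is quadratic, so its Hessian is the constant matrix H = [[4, 4], [4, 2]].
det(H) = -8, tr(H) = 6.
det(H) < 0, so H is indefinite: neither convex nor concave.

neither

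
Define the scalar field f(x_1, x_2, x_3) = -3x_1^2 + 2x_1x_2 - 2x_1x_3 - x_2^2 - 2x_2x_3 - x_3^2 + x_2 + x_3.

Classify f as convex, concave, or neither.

neither

f is quadratic, so its Hessian is the constant matrix H = [[-6, 2, -2], [2, -2, -2], [-2, -2, -2]].
Leading principal minors: -6, 8, 32.
Neither pattern holds ⇒ H is indefinite ⇒ neither convex nor concave.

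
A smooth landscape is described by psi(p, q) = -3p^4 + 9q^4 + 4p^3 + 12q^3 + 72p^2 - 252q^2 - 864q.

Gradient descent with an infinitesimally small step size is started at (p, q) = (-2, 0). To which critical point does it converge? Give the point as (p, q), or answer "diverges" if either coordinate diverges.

(0, 4)

psi is separable, so gradient descent decouples: p follows -∂psi/∂p, q follows -∂psi/∂q.
∂psi/∂p = -12p(p - 4)(p + 3); at p=-2 this is -144, so p increases.
∂psi/∂q = 36(q - 4)(q + 2)(q + 3); at q=0 this is -864, so q increases.
p converges to its nearest critical value 0 (a local min of the p-part); q converges to 4. The iterate converges to (0, 4).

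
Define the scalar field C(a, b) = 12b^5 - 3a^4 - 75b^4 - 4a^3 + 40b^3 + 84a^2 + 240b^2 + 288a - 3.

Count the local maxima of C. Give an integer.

4

C separates as a function of a plus a function of b, so ∇C=0 decouples.
∂C/∂a = -12(a - 4)(a + 2)(a + 3) = 0 at a ∈ {-3, -2, 4}; ∂C/∂b = 60b(b - 4)(b - 2)(b + 1) = 0 at b ∈ {-1, 0, 2, 4}.
The Hessian is diagonal: diag(C_aa, C_bb). Second derivatives: C_aa(-3)=-84, C_aa(-2)=72, C_aa(4)=-504; C_bb(-1)=-900, C_bb(0)=480, C_bb(2)=-720, C_bb(4)=2400.
Local maxima occur where both diagonal entries negative: (-3, -1), (-3, 2), (4, -1), (4, 2). Count: 4.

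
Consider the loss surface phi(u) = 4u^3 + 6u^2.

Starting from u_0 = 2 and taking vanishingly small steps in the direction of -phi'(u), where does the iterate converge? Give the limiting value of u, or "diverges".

0

phi'(u) = 12u(u + 1), so phi'(2) = 72.
Gradient descent moves in the -phi' direction, i.e. u is decreasing.
The nearest critical point in that direction is u = 0, where phi'' = 12 > 0 (a local minimum). The iterate converges there.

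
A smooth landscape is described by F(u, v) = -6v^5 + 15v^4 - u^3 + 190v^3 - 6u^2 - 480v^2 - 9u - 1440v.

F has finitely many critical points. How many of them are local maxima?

F separates as a function of u plus a function of v, so ∇F=0 decouples.
∂F/∂u = -3(u + 1)(u + 3) = 0 at u ∈ {-3, -1}; ∂F/∂v = -30(v - 4)(v - 3)(v + 1)(v + 4) = 0 at v ∈ {-4, -1, 3, 4}.
The Hessian is diagonal: diag(F_uu, F_vv). Second derivatives: F_uu(-3)=6, F_uu(-1)=-6; F_vv(-4)=5040, F_vv(-1)=-1800, F_vv(3)=840, F_vv(4)=-1200.
Local maxima occur where both diagonal entries negative: (-1, -1), (-1, 4). Count: 2.

2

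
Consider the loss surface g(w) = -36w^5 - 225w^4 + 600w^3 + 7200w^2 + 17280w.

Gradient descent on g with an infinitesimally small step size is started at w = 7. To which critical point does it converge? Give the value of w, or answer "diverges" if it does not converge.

diverges

g'(w) = -180(w - 4)(w + 2)(w + 3)(w + 4), so g'(7) = -534600.
Gradient descent moves in the -g' direction, i.e. w is increasing.
There is no critical point above w=7, and g' keeps the same sign, so the iterate runs off to +∞.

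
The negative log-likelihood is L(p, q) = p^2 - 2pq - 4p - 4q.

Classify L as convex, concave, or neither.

neither

L is quadratic, so its Hessian is the constant matrix H = [[2, -2], [-2, 0]].
det(H) = -4, tr(H) = 2.
det(H) < 0, so H is indefinite: neither convex nor concave.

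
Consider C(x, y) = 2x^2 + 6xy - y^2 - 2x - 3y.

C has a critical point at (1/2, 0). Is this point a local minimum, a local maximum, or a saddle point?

The Hessian of C is constant: H = [[4, 6], [6, -2]].
det(H) = 4·(-2) − 6² = -44.
Since det(H) < 0, H is indefinite and the critical point is a saddle point.

saddle point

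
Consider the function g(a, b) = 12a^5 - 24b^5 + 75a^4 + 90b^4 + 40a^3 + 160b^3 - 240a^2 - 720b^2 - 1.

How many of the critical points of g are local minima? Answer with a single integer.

4

g separates as a function of a plus a function of b, so ∇g=0 decouples.
∂g/∂a = 60a(a - 1)(a + 2)(a + 4) = 0 at a ∈ {-4, -2, 0, 1}; ∂g/∂b = -120b(b - 3)(b - 2)(b + 2) = 0 at b ∈ {-2, 0, 2, 3}.
The Hessian is diagonal: diag(g_aa, g_bb). Second derivatives: g_aa(-4)=-2400, g_aa(-2)=720, g_aa(0)=-480, g_aa(1)=900; g_bb(-2)=4800, g_bb(0)=-1440, g_bb(2)=960, g_bb(3)=-1800.
Local minima occur where both diagonal entries positive: (-2, -2), (-2, 2), (1, -2), (1, 2). Count: 4.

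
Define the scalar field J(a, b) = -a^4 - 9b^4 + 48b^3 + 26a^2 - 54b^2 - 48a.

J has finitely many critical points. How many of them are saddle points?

J separates as a function of a plus a function of b, so ∇J=0 decouples.
∂J/∂a = -4(a - 3)(a - 1)(a + 4) = 0 at a ∈ {-4, 1, 3}; ∂J/∂b = -36b(b - 3)(b - 1) = 0 at b ∈ {0, 1, 3}.
The Hessian is diagonal: diag(J_aa, J_bb). Second derivatives: J_aa(-4)=-140, J_aa(1)=40, J_aa(3)=-56; J_bb(0)=-108, J_bb(1)=72, J_bb(3)=-216.
Saddle points occur where the two diagonal entries have opposite signs: (-4, 1), (1, 0), (1, 3), (3, 1). Count: 4.

4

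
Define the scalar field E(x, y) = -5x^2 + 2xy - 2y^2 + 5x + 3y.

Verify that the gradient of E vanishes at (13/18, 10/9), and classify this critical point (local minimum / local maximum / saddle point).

local maximum

∇E = (-10x + 2y + 5, 2x - 4y + 3); substituting (13/18, 10/9) gives ∇E = (0, 0), so (13/18, 10/9) is indeed a critical point.
The Hessian of E is constant: H = [[-10, 2], [2, -4]].
det(H) = (-10)·(-4) − 2² = 36.
det(H) > 0 and tr(H) = -14 < 0, so H is negative definite and the point is a local maximum.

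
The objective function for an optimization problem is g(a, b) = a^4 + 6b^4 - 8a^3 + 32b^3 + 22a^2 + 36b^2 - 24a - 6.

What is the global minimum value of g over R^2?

-69

g(a,b) separates as P(a) + Q(b) − 6, so its minimum is min P + min Q − 6.
P'(a) = 4(a - 3)(a - 2)(a - 1) vanishes at a ∈ {1, 2, 3}; Q'(b) = 24b(b + 1)(b + 3) vanishes at b ∈ {-3, -1, 0}.
Local minima of P (where P''>0): P(1)=-9, P(3)=-9. Local minima of Q: Q(-3)=-54, Q(0)=0.
So the global minimum of g is P(1) + Q(-3) − 6 = -9 − 54 − 6 = -69, attained at (1, -3).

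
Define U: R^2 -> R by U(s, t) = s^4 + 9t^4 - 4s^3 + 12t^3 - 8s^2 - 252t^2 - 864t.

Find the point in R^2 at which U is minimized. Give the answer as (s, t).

(4, 4)

U(s,t) separates as P(s) + Q(t), so its minimum is min P + min Q.
P'(s) = 4s(s - 4)(s + 1) vanishes at s ∈ {-1, 0, 4}; Q'(t) = 36(t - 4)(t + 2)(t + 3) vanishes at t ∈ {-3, -2, 4}.
Local minima of P (where P''>0): P(-1)=-3, P(4)=-128. Local minima of Q: Q(-3)=729, Q(4)=-4416.
So the global minimum of U is P(4) + Q(4) = -128 − 4416 = -4544, attained at (4, 4).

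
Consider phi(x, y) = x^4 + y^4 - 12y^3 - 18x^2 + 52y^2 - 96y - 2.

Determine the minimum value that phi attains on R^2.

-147

phi(x,y) separates as P(x) + Q(y) − 2, so its minimum is min P + min Q − 2.
P'(x) = 4x(x - 3)(x + 3) vanishes at x ∈ {-3, 0, 3}; Q'(y) = 4(y - 4)(y - 3)(y - 2) vanishes at y ∈ {2, 3, 4}.
Local minima of P (where P''>0): P(-3)=-81, P(3)=-81. Local minima of Q: Q(2)=-64, Q(4)=-64.
So the global minimum of phi is P(-3) + Q(2) − 2 = -81 − 64 − 2 = -147, attained at (-3, 2).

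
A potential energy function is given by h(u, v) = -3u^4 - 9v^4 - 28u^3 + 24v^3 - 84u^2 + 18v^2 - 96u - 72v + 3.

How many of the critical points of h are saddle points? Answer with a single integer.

h separates as a function of u plus a function of v, so ∇h=0 decouples.
∂h/∂u = -12(u + 1)(u + 2)(u + 4) = 0 at u ∈ {-4, -2, -1}; ∂h/∂v = -36(v - 2)(v - 1)(v + 1) = 0 at v ∈ {-1, 1, 2}.
The Hessian is diagonal: diag(h_uu, h_vv). Second derivatives: h_uu(-4)=-72, h_uu(-2)=24, h_uu(-1)=-36; h_vv(-1)=-216, h_vv(1)=72, h_vv(2)=-108.
Saddle points occur where the two diagonal entries have opposite signs: (-4, 1), (-2, -1), (-2, 2), (-1, 1). Count: 4.

4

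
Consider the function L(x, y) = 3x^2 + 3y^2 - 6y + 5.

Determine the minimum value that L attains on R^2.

2

L(x,y) separates as P(x) + Q(y) + 5, so its minimum is min P + min Q + 5.
P'(x) = 6x vanishes at x ∈ {0}; Q'(y) = 6y - 6 vanishes at y ∈ {1}.
Local minima of P (where P''>0): P(0)=0. Local minima of Q: Q(1)=-3.
So the global minimum of L is P(0) + Q(1) + 5 = 0 − 3 + 5 = 2, attained at (0, 1).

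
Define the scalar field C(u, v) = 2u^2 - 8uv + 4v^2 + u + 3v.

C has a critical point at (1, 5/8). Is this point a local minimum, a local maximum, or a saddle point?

The Hessian of C is constant: H = [[4, -8], [-8, 8]].
det(H) = 4·8 − (-8)² = -32.
Since det(H) < 0, H is indefinite and the critical point is a saddle point.

saddle point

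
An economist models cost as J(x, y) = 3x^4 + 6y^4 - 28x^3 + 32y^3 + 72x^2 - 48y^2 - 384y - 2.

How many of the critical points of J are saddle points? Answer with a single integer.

J separates as a function of x plus a function of y, so ∇J=0 decouples.
∂J/∂x = 12x(x - 4)(x - 3) = 0 at x ∈ {0, 3, 4}; ∂J/∂y = 24(y - 2)(y + 2)(y + 4) = 0 at y ∈ {-4, -2, 2}.
The Hessian is diagonal: diag(J_xx, J_yy). Second derivatives: J_xx(0)=144, J_xx(3)=-36, J_xx(4)=48; J_yy(-4)=288, J_yy(-2)=-192, J_yy(2)=576.
Saddle points occur where the two diagonal entries have opposite signs: (0, -2), (3, -4), (3, 2), (4, -2). Count: 4.

4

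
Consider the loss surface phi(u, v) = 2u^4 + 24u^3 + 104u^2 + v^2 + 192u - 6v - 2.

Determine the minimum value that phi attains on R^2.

-139

phi(u,v) separates as P(u) + Q(v) − 2, so its minimum is min P + min Q − 2.
P'(u) = 8(u + 2)(u + 3)(u + 4) vanishes at u ∈ {-4, -3, -2}; Q'(v) = 2v - 6 vanishes at v ∈ {3}.
Local minima of P (where P''>0): P(-4)=-128, P(-2)=-128. Local minima of Q: Q(3)=-9.
So the global minimum of phi is P(-4) + Q(3) − 2 = -128 − 9 − 2 = -139, attained at (-4, 3).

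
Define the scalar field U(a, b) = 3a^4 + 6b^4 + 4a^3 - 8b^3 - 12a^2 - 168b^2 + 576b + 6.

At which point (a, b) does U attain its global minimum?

(-2, -4)

U(a,b) separates as P(a) + Q(b) + 6, so its minimum is min P + min Q + 6.
P'(a) = 12a(a - 1)(a + 2) vanishes at a ∈ {-2, 0, 1}; Q'(b) = 24(b - 3)(b - 2)(b + 4) vanishes at b ∈ {-4, 2, 3}.
Local minima of P (where P''>0): P(-2)=-32, P(1)=-5. Local minima of Q: Q(-4)=-2944, Q(3)=486.
So the global minimum of U is P(-2) + Q(-4) + 6 = -32 − 2944 + 6 = -2970, attained at (-2, -4).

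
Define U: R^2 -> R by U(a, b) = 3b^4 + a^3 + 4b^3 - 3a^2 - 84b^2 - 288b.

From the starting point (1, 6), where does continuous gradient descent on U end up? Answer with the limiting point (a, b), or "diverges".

U is separable, so gradient descent decouples: a follows -∂U/∂a, b follows -∂U/∂b.
∂U/∂a = 3a(a - 2); at a=1 this is -3, so a increases.
∂U/∂b = 12(b - 4)(b + 2)(b + 3); at b=6 this is 1728, so b decreases.
a converges to its nearest critical value 2 (a local min of the a-part); b converges to 4. The iterate converges to (2, 4).

(2, 4)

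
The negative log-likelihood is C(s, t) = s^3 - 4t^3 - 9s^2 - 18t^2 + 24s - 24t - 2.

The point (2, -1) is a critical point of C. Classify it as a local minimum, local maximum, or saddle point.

The mixed partial ∂²C/∂s∂t is 0, so the Hessian at any point is diag(C_ss, C_tt) = diag(6(s - 3), -12(2t + 3)).
At (2, -1): H = diag(-6, -12).
Both eigenvalues are negative, so H is negative definite: a local maximum.

local maximum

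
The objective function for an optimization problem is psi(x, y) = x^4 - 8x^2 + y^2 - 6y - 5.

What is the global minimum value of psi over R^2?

psi(x,y) separates as P(x) + Q(y) − 5, so its minimum is min P + min Q − 5.
P'(x) = 4x(x - 2)(x + 2) vanishes at x ∈ {-2, 0, 2}; Q'(y) = 2y - 6 vanishes at y ∈ {3}.
Local minima of P (where P''>0): P(-2)=-16, P(2)=-16. Local minima of Q: Q(3)=-9.
So the global minimum of psi is P(-2) + Q(3) − 5 = -16 − 9 − 5 = -30, attained at (-2, 3).

-30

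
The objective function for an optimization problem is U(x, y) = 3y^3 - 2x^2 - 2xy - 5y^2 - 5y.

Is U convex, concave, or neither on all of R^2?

The term 3y^3 is cubic, so the Hessian is not constant.
∂²U/∂y² = 18y - 10, which takes both signs as y varies (negative for sufficiently negative y). A diagonal entry of the Hessian changing sign means the Hessian is neither positive- nor negative-semidefinite on all of R^2.

neither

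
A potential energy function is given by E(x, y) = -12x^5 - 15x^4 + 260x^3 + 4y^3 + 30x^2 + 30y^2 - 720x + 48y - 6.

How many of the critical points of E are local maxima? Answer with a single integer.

E separates as a function of x plus a function of y, so ∇E=0 decouples.
∂E/∂x = -60(x - 3)(x - 1)(x + 1)(x + 4) = 0 at x ∈ {-4, -1, 1, 3}; ∂E/∂y = 12(y + 1)(y + 4) = 0 at y ∈ {-4, -1}.
The Hessian is diagonal: diag(E_xx, E_yy). Second derivatives: E_xx(-4)=6300, E_xx(-1)=-1440, E_xx(1)=1200, E_xx(3)=-3360; E_yy(-4)=-36, E_yy(-1)=36.
Local maxima occur where both diagonal entries negative: (-1, -4), (3, -4). Count: 2.

2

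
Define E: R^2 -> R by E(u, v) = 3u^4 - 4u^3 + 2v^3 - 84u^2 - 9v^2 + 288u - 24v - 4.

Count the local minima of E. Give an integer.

2

E separates as a function of u plus a function of v, so ∇E=0 decouples.
∂E/∂u = 12(u - 3)(u - 2)(u + 4) = 0 at u ∈ {-4, 2, 3}; ∂E/∂v = 6(v - 4)(v + 1) = 0 at v ∈ {-1, 4}.
The Hessian is diagonal: diag(E_uu, E_vv). Second derivatives: E_uu(-4)=504, E_uu(2)=-72, E_uu(3)=84; E_vv(-1)=-30, E_vv(4)=30.
Local minima occur where both diagonal entries positive: (-4, 4), (3, 4). Count: 2.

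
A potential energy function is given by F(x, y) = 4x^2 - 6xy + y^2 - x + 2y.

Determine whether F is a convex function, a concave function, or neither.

F is quadratic, so its Hessian is the constant matrix H = [[8, -6], [-6, 2]].
det(H) = -20, tr(H) = 10.
det(H) < 0, so H is indefinite: neither convex nor concave.

neither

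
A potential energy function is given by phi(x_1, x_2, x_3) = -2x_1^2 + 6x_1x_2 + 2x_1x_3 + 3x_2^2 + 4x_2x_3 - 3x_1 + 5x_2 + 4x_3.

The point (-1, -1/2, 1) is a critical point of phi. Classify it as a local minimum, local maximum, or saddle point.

saddle point

The Hessian is constant: H = [[-4, 6, 2], [6, 6, 4], [2, 4, 0]].
Leading principal minors: Δ₁ = -4, Δ₂ = -60, Δ₃ = 136.
The minors fit neither the all-positive nor the alternating-sign pattern, so H is indefinite: a saddle point.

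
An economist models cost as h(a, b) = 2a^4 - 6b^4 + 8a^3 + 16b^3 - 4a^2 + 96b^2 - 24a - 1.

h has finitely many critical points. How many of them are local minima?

2

h separates as a function of a plus a function of b, so ∇h=0 decouples.
∂h/∂a = 8(a - 1)(a + 1)(a + 3) = 0 at a ∈ {-3, -1, 1}; ∂h/∂b = -24b(b - 4)(b + 2) = 0 at b ∈ {-2, 0, 4}.
The Hessian is diagonal: diag(h_aa, h_bb). Second derivatives: h_aa(-3)=64, h_aa(-1)=-32, h_aa(1)=64; h_bb(-2)=-288, h_bb(0)=192, h_bb(4)=-576.
Local minima occur where both diagonal entries positive: (-3, 0), (1, 0). Count: 2.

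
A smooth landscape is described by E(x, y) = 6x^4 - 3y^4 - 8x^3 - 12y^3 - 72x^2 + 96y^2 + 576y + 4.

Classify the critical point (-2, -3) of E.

local minimum

The mixed partial ∂²E/∂x∂y is 0, so the Hessian at any point is diag(E_xx, E_yy) = diag(24(3x^2 - 2x - 6), 12(-3y^2 - 6y + 16)).
At (-2, -3): H = diag(240, 84).
Both eigenvalues are positive, so H is positive definite: a local minimum.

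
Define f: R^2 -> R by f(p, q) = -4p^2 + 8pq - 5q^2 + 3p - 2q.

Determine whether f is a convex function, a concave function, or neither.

concave

f is quadratic, so its Hessian is the constant matrix H = [[-8, 8], [8, -10]].
det(H) = 16, tr(H) = -18.
det(H) > 0 and tr(H) < 0, so H is negative definite everywhere: concave.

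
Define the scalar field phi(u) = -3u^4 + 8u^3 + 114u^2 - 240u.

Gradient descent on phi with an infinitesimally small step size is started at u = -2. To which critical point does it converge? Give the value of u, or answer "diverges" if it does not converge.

1

phi'(u) = -12(u - 5)(u - 1)(u + 4), so phi'(-2) = -504.
Gradient descent moves in the -phi' direction, i.e. u is increasing.
The nearest critical point in that direction is u = 1, where phi'' = 240 > 0 (a local minimum). The iterate converges there.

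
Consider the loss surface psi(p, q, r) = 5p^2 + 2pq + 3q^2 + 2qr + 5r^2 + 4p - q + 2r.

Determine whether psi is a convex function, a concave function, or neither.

convex

psi is quadratic, so its Hessian is the constant matrix H = [[10, 2, 0], [2, 6, 2], [0, 2, 10]].
Leading principal minors: 10, 56, 520.
All positive ⇒ H ≻ 0 ⇒ convex.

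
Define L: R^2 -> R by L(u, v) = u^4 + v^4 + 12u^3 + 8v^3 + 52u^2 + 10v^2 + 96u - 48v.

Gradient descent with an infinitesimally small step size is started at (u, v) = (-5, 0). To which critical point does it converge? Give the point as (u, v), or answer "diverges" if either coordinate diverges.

L is separable, so gradient descent decouples: u follows -∂L/∂u, v follows -∂L/∂v.
∂L/∂u = 4(u + 2)(u + 3)(u + 4); at u=-5 this is -24, so u increases.
∂L/∂v = 4(v - 1)(v + 3)(v + 4); at v=0 this is -48, so v increases.
u converges to its nearest critical value -4 (a local min of the u-part); v converges to 1. The iterate converges to (-4, 1).

(-4, 1)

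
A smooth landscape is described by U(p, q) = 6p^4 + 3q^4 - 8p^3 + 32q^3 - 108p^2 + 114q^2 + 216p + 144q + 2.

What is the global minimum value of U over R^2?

U(p,q) separates as A(p) + B(q) + 2, so its minimum is min A + min B + 2.
A'(p) = 24(p - 3)(p - 1)(p + 3) vanishes at p ∈ {-3, 1, 3}; B'(q) = 12(q + 1)(q + 3)(q + 4) vanishes at q ∈ {-4, -3, -1}.
Local minima of A (where A''>0): A(-3)=-918, A(3)=-54. Local minima of B: B(-4)=-32, B(-1)=-59.
So the global minimum of U is A(-3) + B(-1) + 2 = -918 − 59 + 2 = -975, attained at (-3, -1).

-975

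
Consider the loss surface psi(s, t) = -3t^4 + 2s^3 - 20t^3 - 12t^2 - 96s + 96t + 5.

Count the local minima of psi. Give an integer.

psi separates as a function of s plus a function of t, so ∇psi=0 decouples.
∂psi/∂s = 6(s - 4)(s + 4) = 0 at s ∈ {-4, 4}; ∂psi/∂t = -12(t - 1)(t + 2)(t + 4) = 0 at t ∈ {-4, -2, 1}.
The Hessian is diagonal: diag(psi_ss, psi_tt). Second derivatives: psi_ss(-4)=-48, psi_ss(4)=48; psi_tt(-4)=-120, psi_tt(-2)=72, psi_tt(1)=-180.
Local minima occur where both diagonal entries positive: (4, -2). Count: 1.

1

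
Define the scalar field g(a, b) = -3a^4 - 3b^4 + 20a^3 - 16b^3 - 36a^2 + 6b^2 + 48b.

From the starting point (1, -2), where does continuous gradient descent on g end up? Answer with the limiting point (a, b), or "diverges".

g is separable, so gradient descent decouples: a follows -∂g/∂a, b follows -∂g/∂b.
∂g/∂a = -12a(a - 3)(a - 2); at a=1 this is -24, so a increases.
∂g/∂b = -12(b - 1)(b + 1)(b + 4); at b=-2 this is -72, so b increases.
a converges to its nearest critical value 2 (a local min of the a-part); b converges to -1. The iterate converges to (2, -1).

(2, -1)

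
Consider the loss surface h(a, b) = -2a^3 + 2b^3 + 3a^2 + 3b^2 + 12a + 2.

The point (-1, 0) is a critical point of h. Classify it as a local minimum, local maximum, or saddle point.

The mixed partial ∂²h/∂a∂b is 0, so the Hessian at any point is diag(h_aa, h_bb) = diag(6(-2a + 1), 6(2b + 1)).
At (-1, 0): H = diag(18, 6).
Both eigenvalues are positive, so H is positive definite: a local minimum.

local minimum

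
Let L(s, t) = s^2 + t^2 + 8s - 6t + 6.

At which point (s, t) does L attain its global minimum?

L(s,t) separates as P(s) + Q(t) + 6, so its minimum is min P + min Q + 6.
P'(s) = 2s + 8 vanishes at s ∈ {-4}; Q'(t) = 2(t - 3) vanishes at t ∈ {3}.
Local minima of P (where P''>0): P(-4)=-16. Local minima of Q: Q(3)=-9.
So the global minimum of L is P(-4) + Q(3) + 6 = -16 − 9 + 6 = -19, attained at (-4, 3).

(-4, 3)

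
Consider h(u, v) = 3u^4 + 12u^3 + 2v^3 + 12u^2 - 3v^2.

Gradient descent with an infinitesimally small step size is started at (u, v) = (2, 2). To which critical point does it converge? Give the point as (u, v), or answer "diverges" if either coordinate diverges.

(0, 1)

h is separable, so gradient descent decouples: u follows -∂h/∂u, v follows -∂h/∂v.
∂h/∂u = 12u(u + 1)(u + 2); at u=2 this is 288, so u decreases.
∂h/∂v = 6v(v - 1); at v=2 this is 12, so v decreases.
u converges to its nearest critical value 0 (a local min of the u-part); v converges to 1. The iterate converges to (0, 1).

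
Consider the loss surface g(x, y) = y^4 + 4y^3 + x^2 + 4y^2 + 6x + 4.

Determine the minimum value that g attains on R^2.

g(x,y) separates as P(x) + Q(y) + 4, so its minimum is min P + min Q + 4.
P'(x) = 2x + 6 vanishes at x ∈ {-3}; Q'(y) = 4y(y + 1)(y + 2) vanishes at y ∈ {-2, -1, 0}.
Local minima of P (where P''>0): P(-3)=-9. Local minima of Q: Q(-2)=0, Q(0)=0.
So the global minimum of g is P(-3) + Q(-2) + 4 = -9 + 0 + 4 = -5, attained at (-3, -2).

-5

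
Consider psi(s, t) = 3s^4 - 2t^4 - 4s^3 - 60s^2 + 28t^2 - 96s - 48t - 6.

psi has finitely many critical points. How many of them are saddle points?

5

psi separates as a function of s plus a function of t, so ∇psi=0 decouples.
∂psi/∂s = 12(s - 4)(s + 1)(s + 2) = 0 at s ∈ {-2, -1, 4}; ∂psi/∂t = -8(t - 2)(t - 1)(t + 3) = 0 at t ∈ {-3, 1, 2}.
The Hessian is diagonal: diag(psi_ss, psi_tt). Second derivatives: psi_ss(-2)=72, psi_ss(-1)=-60, psi_ss(4)=360; psi_tt(-3)=-160, psi_tt(1)=32, psi_tt(2)=-40.
Saddle points occur where the two diagonal entries have opposite signs: (-2, -3), (-2, 2), (-1, 1), (4, -3), (4, 2). Count: 5.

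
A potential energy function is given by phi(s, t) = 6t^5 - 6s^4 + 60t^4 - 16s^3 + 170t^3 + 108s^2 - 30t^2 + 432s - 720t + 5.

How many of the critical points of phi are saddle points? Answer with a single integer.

6

phi separates as a function of s plus a function of t, so ∇phi=0 decouples.
∂phi/∂s = -24(s - 3)(s + 2)(s + 3) = 0 at s ∈ {-3, -2, 3}; ∂phi/∂t = 30(t - 1)(t + 2)(t + 3)(t + 4) = 0 at t ∈ {-4, -3, -2, 1}.
The Hessian is diagonal: diag(phi_ss, phi_tt). Second derivatives: phi_ss(-3)=-144, phi_ss(-2)=120, phi_ss(3)=-720; phi_tt(-4)=-300, phi_tt(-3)=120, phi_tt(-2)=-180, phi_tt(1)=1800.
Saddle points occur where the two diagonal entries have opposite signs: (-3, -3), (-3, 1), (-2, -4), (-2, -2), (3, -3), (3, 1). Count: 6.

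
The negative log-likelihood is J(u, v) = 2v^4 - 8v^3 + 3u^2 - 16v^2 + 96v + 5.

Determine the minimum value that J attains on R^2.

J(u,v) separates as P(u) + Q(v) + 5, so its minimum is min P + min Q + 5.
P'(u) = 6u vanishes at u ∈ {0}; Q'(v) = 8(v - 3)(v - 2)(v + 2) vanishes at v ∈ {-2, 2, 3}.
Local minima of P (where P''>0): P(0)=0. Local minima of Q: Q(-2)=-160, Q(3)=90.
So the global minimum of J is P(0) + Q(-2) + 5 = 0 − 160 + 5 = -155, attained at (0, -2).

-155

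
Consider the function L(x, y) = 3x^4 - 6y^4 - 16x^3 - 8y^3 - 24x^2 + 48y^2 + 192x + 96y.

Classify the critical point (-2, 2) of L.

The mixed partial ∂²L/∂x∂y is 0, so the Hessian at any point is diag(L_xx, L_yy) = diag(12(3x^2 - 8x - 4), 24(-3y^2 - 2y + 4)).
At (-2, 2): H = diag(288, -288).
The eigenvalues have opposite signs, so H is indefinite: a saddle point.

saddle point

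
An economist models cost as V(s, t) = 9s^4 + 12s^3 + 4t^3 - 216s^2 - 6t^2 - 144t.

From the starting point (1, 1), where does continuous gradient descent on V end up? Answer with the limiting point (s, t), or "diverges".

V is separable, so gradient descent decouples: s follows -∂V/∂s, t follows -∂V/∂t.
∂V/∂s = 36s(s - 3)(s + 4); at s=1 this is -360, so s increases.
∂V/∂t = 12(t - 4)(t + 3); at t=1 this is -144, so t increases.
s converges to its nearest critical value 3 (a local min of the s-part); t converges to 4. The iterate converges to (3, 4).

(3, 4)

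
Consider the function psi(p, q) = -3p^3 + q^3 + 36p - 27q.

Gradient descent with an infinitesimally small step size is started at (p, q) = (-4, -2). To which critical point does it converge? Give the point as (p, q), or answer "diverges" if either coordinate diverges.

(-2, 3)

psi is separable, so gradient descent decouples: p follows -∂psi/∂p, q follows -∂psi/∂q.
∂psi/∂p = -9(p - 2)(p + 2); at p=-4 this is -108, so p increases.
∂psi/∂q = 3(q - 3)(q + 3); at q=-2 this is -15, so q increases.
p converges to its nearest critical value -2 (a local min of the p-part); q converges to 3. The iterate converges to (-2, 3).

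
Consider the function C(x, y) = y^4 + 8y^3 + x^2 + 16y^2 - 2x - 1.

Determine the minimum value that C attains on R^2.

-2

C(x,y) separates as P(x) + Q(y) − 1, so its minimum is min P + min Q − 1.
P'(x) = 2x - 2 vanishes at x ∈ {1}; Q'(y) = 4y(y + 2)(y + 4) vanishes at y ∈ {-4, -2, 0}.
Local minima of P (where P''>0): P(1)=-1. Local minima of Q: Q(-4)=0, Q(0)=0.
So the global minimum of C is P(1) + Q(-4) − 1 = -1 + 0 − 1 = -2, attained at (1, -4).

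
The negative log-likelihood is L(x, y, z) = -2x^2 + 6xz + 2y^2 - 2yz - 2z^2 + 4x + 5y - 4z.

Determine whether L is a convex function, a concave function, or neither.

neither

L is quadratic, so its Hessian is the constant matrix H = [[-4, 0, 6], [0, 4, -2], [6, -2, -4]].
Leading principal minors: -4, -16, -64.
Neither pattern holds ⇒ H is indefinite ⇒ neither convex nor concave.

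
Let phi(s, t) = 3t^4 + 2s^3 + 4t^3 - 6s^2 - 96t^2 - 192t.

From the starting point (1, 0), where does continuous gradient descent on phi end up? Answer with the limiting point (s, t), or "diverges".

phi is separable, so gradient descent decouples: s follows -∂phi/∂s, t follows -∂phi/∂t.
∂phi/∂s = 6s(s - 2); at s=1 this is -6, so s increases.
∂phi/∂t = 12(t - 4)(t + 1)(t + 4); at t=0 this is -192, so t increases.
s converges to its nearest critical value 2 (a local min of the s-part); t converges to 4. The iterate converges to (2, 4).

(2, 4)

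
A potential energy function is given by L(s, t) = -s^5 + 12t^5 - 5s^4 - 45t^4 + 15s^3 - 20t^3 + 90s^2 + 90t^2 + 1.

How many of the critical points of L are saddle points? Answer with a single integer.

L separates as a function of s plus a function of t, so ∇L=0 decouples.
∂L/∂s = -5s(s - 3)(s + 3)(s + 4) = 0 at s ∈ {-4, -3, 0, 3}; ∂L/∂t = 60t(t - 3)(t - 1)(t + 1) = 0 at t ∈ {-1, 0, 1, 3}.
The Hessian is diagonal: diag(L_ss, L_tt). Second derivatives: L_ss(-4)=140, L_ss(-3)=-90, L_ss(0)=180, L_ss(3)=-630; L_tt(-1)=-480, L_tt(0)=180, L_tt(1)=-240, L_tt(3)=1440.
Saddle points occur where the two diagonal entries have opposite signs: (-4, -1), (-4, 1), (-3, 0), (-3, 3), (0, -1), (0, 1), (3, 0), (3, 3). Count: 8.

8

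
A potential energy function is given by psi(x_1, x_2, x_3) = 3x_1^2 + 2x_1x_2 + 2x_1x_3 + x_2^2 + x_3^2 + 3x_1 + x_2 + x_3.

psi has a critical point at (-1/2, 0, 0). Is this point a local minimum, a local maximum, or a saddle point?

local minimum

The Hessian is constant: H = [[6, 2, 2], [2, 2, 0], [2, 0, 2]].
Leading principal minors: Δ₁ = 6, Δ₂ = 8, Δ₃ = 8.
All leading minors are positive, so H is positive definite: a local minimum.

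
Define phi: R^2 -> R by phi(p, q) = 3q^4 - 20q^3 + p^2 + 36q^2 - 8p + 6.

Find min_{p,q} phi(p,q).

-10

phi(p,q) separates as A(p) + B(q) + 6, so its minimum is min A + min B + 6.
A'(p) = 2p - 8 vanishes at p ∈ {4}; B'(q) = 12q(q - 3)(q - 2) vanishes at q ∈ {0, 2, 3}.
Local minima of A (where A''>0): A(4)=-16. Local minima of B: B(0)=0, B(3)=27.
So the global minimum of phi is A(4) + B(0) + 6 = -16 + 0 + 6 = -10, attained at (4, 0).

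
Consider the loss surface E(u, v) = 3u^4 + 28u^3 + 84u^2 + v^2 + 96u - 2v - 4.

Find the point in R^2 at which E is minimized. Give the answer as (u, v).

E(u,v) separates as P(u) + Q(v) − 4, so its minimum is min P + min Q − 4.
P'(u) = 12(u + 1)(u + 2)(u + 4) vanishes at u ∈ {-4, -2, -1}; Q'(v) = 2v - 2 vanishes at v ∈ {1}.
Local minima of P (where P''>0): P(-4)=-64, P(-1)=-37. Local minima of Q: Q(1)=-1.
So the global minimum of E is P(-4) + Q(1) − 4 = -64 − 1 − 4 = -69, attained at (-4, 1).

(-4, 1)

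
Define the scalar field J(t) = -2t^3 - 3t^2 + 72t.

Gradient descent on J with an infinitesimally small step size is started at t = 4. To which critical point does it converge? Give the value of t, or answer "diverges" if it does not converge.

J'(t) = -6(t - 3)(t + 4), so J'(4) = -48.
Gradient descent moves in the -J' direction, i.e. t is increasing.
There is no critical point above t=4, and J' keeps the same sign, so the iterate runs off to +∞.

diverges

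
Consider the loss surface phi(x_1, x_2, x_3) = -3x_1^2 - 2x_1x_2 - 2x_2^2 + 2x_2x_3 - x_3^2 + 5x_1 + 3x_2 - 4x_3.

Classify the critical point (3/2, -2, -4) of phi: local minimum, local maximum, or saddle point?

The Hessian is constant: H = [[-6, -2, 0], [-2, -4, 2], [0, 2, -2]].
Leading principal minors: Δ₁ = -6, Δ₂ = 20, Δ₃ = -16.
The minors alternate sign starting negative (−, +, −), so H is negative definite: a local maximum.

local maximum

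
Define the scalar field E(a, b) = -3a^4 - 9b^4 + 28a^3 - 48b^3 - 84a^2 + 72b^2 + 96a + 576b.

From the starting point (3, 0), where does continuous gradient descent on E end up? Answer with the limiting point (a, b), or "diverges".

(2, -2)

E is separable, so gradient descent decouples: a follows -∂E/∂a, b follows -∂E/∂b.
∂E/∂a = -12(a - 4)(a - 2)(a - 1); at a=3 this is 24, so a decreases.
∂E/∂b = -36(b - 2)(b + 2)(b + 4); at b=0 this is 576, so b decreases.
a converges to its nearest critical value 2 (a local min of the a-part); b converges to -2. The iterate converges to (2, -2).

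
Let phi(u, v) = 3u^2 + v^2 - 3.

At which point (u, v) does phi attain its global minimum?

(0, 0)

phi(u,v) separates as P(u) + Q(v) − 3, so its minimum is min P + min Q − 3.
P'(u) = 6u vanishes at u ∈ {0}; Q'(v) = 2v vanishes at v ∈ {0}.
Local minima of P (where P''>0): P(0)=0. Local minima of Q: Q(0)=0.
So the global minimum of phi is P(0) + Q(0) − 3 = 0 + 0 − 3 = -3, attained at (0, 0).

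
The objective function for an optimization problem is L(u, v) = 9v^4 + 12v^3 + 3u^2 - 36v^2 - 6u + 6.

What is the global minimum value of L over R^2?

L(u,v) separates as P(u) + Q(v) + 6, so its minimum is min P + min Q + 6.
P'(u) = 6u - 6 vanishes at u ∈ {1}; Q'(v) = 36v(v - 1)(v + 2) vanishes at v ∈ {-2, 0, 1}.
Local minima of P (where P''>0): P(1)=-3. Local minima of Q: Q(-2)=-96, Q(1)=-15.
So the global minimum of L is P(1) + Q(-2) + 6 = -3 − 96 + 6 = -93, attained at (1, -2).

-93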